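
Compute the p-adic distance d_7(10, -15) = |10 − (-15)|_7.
d_7(10, -15) = 1

Step 1 — x − y = 10 − (-15) = 25. Step 2 — v_7(25) = 0 (factor: 25 = (7^0 · 25); the sign does not affect v_p). Step 3 — |x − y|_7 = 7^{0} = 1.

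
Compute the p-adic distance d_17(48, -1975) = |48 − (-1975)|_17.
d_17(48, -1975) = 1/289

Step 1 — x − y = 48 − (-1975) = 2023. Step 2 — v_17(2023) = 2 (factor: 2023 = (17^2 · 7); the sign does not affect v_p). Step 3 — |x − y|_17 = 17^{-2} = 1/289.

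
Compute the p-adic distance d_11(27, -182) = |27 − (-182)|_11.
d_11(27, -182) = 1/11

Step 1 — x − y = 27 − (-182) = 209. Step 2 — v_11(209) = 1 (factor: 209 = (11^1 · 19); the sign does not affect v_p). Step 3 — |x − y|_11 = 11^{-1} = 1/11.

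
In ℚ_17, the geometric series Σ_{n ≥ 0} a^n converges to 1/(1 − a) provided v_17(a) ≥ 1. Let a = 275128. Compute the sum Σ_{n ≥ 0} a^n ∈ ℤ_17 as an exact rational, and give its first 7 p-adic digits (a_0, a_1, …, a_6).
Σ a^n = 1/(1 − a) = -1/275127;  first 7 digits = (1, 0, 0, 5, 3, 0, 8)

v_17(a) = 3 ≥ 1, so the series converges in ℤ_17 to 1/(1 − a) = 1/(1 − 275128) = -1/275127. Expand this rational in ℤ_17: compute digits iteratively via d_i = x_i mod 17, x_{i+1} = (x_i − d_i)/17. The first 7 digits are (1, 0, 0, 5, 3, 0, 8).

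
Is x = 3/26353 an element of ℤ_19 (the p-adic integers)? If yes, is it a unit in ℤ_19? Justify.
x ∉ ℤ_19 (v_19(x) = -2 < 0)

ℤ_19 = {x ∈ ℚ_19 : v_19(x) ≥ 0} and ℤ_19^× = {x ∈ ℤ_19 : v_19(x) = 0}. Here v_19(3/26353) = v_19(num) − v_19(den) = -2; compare against these criteria.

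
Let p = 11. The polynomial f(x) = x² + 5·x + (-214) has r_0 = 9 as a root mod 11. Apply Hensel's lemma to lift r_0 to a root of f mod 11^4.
r_3 = 3727 (mod 14641)

Hensel: r_{i+1} = r_i − f(r_i)·(f′(r_i))^{-1} mod 11^{i+2}, f′(x) = 2x + 5. Iterate:
  r_0 = 9 (mod 11)
  r_1 = 97 (mod 121)
  r_2 = 1065 (mod 1331)
  r_3 = 3727 (mod 14641)
Final: r = 3727 satisfies f(r) ≡ 0 mod 11^4.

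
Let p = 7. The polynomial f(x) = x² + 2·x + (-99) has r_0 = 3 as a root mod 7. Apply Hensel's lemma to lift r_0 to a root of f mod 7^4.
r_3 = 2390 (mod 2401)

Hensel: r_{i+1} = r_i − f(r_i)·(f′(r_i))^{-1} mod 7^{i+2}, f′(x) = 2x + 2. Iterate:
  r_0 = 3 (mod 7)
  r_1 = 38 (mod 49)
  r_2 = 332 (mod 343)
  r_3 = 2390 (mod 2401)
Final: r = 2390 satisfies f(r) ≡ 0 mod 7^4.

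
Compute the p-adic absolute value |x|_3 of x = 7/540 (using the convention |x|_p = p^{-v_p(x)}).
|7/540|_3 = 27

Step 1 — compute v_3(x) by factoring powers of 3 out of the numerator and denominator: v_3(7/540) = -3. Step 2 — apply |x|_p = p^{-v_p(x)} = 3^{3} = 27.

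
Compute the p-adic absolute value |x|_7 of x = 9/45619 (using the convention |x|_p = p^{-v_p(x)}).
|9/45619|_7 = 2401

Step 1 — compute v_7(x) by factoring powers of 7 out of the numerator and denominator: v_7(9/45619) = -4. Step 2 — apply |x|_p = p^{-v_p(x)} = 7^{4} = 2401.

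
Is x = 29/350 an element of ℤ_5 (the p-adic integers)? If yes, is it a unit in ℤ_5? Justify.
x ∉ ℤ_5 (v_5(x) = -2 < 0)

ℤ_5 = {x ∈ ℚ_5 : v_5(x) ≥ 0} and ℤ_5^× = {x ∈ ℤ_5 : v_5(x) = 0}. Here v_5(29/350) = v_5(num) − v_5(den) = -2; compare against these criteria.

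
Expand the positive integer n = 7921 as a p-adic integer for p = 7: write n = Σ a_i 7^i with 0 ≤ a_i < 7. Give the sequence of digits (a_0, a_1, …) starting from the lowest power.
(a_0, a_1, …) = (4, 4, 0, 2, 3)

Repeated division by 7 gives the digits low-to-high: 7921 = 4 + 4·7^1 + 2·7^3 + 3·7^4. Digit sequence: (4, 4, 0, 2, 3).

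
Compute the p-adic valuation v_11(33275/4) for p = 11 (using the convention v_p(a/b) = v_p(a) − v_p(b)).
v_11(33275/4) = 3

Factor powers of 11 from the numerator and denominator of the reduced fraction: 33275 = 11^3 · 25 and 4 = 11^0 · 4. Apply v_p(a/b) = v_p(a) − v_p(b): v_11(33275/4) = 3 − 0 = 3.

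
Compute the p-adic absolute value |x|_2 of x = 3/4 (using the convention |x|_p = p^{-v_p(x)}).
|3/4|_2 = 4

Step 1 — compute v_2(x) by factoring powers of 2 out of the numerator and denominator: v_2(3/4) = -2. Step 2 — apply |x|_p = p^{-v_p(x)} = 2^{2} = 4.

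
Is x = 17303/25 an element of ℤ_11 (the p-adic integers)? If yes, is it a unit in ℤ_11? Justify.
x ∈ ℤ_11 but not a unit; v_11(x) = 3 > 0

ℤ_11 = {x ∈ ℚ_11 : v_11(x) ≥ 0} and ℤ_11^× = {x ∈ ℤ_11 : v_11(x) = 0}. Here v_11(17303/25) = v_11(num) − v_11(den) = 3; compare against these criteria.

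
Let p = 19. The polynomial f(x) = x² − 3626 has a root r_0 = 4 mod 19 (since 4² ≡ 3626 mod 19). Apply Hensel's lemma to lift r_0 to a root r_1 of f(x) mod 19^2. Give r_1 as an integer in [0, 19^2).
r_1 = 4 (mod 361)

Hensel's recurrence: r_{i+1} = r_i − f(r_i)·(f′(r_i))^{-1} mod 19^{i+2}, with f′(x) = 2x. Iterate:
  r_0 = 4 (mod 19)
  r_1 = 4 (mod 361)
Final: r_1 = 4, and one checks f(r_1) ≡ 0 mod 19^2.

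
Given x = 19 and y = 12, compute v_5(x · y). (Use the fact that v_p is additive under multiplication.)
v_5(228) = 0

v_p(x) = 0 (factor: 19 = 5^0 · 19); v_p(y) = 0 (factor: 12 = 5^0 · 12). Additivity: v_p(xy) = v_p(x) + v_p(y) = 0 + 0 = 0. (Direct check: xy = 228 = 5^0 · (228).)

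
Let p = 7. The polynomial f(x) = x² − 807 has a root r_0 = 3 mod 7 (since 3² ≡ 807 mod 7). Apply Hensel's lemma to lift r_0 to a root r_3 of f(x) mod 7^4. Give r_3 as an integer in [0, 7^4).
r_3 = 1704 (mod 2401)

Hensel's recurrence: r_{i+1} = r_i − f(r_i)·(f′(r_i))^{-1} mod 7^{i+2}, with f′(x) = 2x. Iterate:
  r_0 = 3 (mod 7)
  r_1 = 38 (mod 49)
  r_2 = 332 (mod 343)
  r_3 = 1704 (mod 2401)
Final: r_3 = 1704, and one checks f(r_3) ≡ 0 mod 7^4.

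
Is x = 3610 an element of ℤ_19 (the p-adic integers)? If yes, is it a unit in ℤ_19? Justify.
x ∈ ℤ_19 but not a unit; v_19(x) = 2 > 0

ℤ_19 = {x ∈ ℚ_19 : v_19(x) ≥ 0} and ℤ_19^× = {x ∈ ℤ_19 : v_19(x) = 0}. Here v_19(3610) = v_19(num) − v_19(den) = 2; compare against these criteria.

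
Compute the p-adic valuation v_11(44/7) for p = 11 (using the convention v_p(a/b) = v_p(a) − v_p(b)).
v_11(44/7) = 1

Factor powers of 11 from the numerator and denominator of the reduced fraction: 44 = 11^1 · 4 and 7 = 11^0 · 7. Apply v_p(a/b) = v_p(a) − v_p(b): v_11(44/7) = 1 − 0 = 1.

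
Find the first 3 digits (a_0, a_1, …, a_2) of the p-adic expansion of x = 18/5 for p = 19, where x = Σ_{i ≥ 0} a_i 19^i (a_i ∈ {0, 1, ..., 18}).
(a_0, …, a_2) = (15, 7, 11)

v_19(18/5) = 0 (numerator and denominator both coprime to 19), so x ∈ ℤ_19^×. Compute digits iteratively via a_i = x_i mod 19, x_{i+1} = (x_i − a_i)/19, with x_0 = x:
  x_0 = 18/5;  a_0 = 15;  x_1 = (x_0 − 15)/19 = -3/5
  x_1 = -3/5;  a_1 = 7;  x_2 = (x_1 − 7)/19 = -2/5
  x_2 = -2/5;  a_2 = 11;  x_3 = (x_2 − 11)/19 = -3/5
Digits: (15, 7, 11).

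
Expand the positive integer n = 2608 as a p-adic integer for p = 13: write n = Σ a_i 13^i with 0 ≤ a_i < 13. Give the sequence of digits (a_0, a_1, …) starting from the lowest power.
(a_0, a_1, …) = (8, 5, 2, 1)

Repeated division by 13 gives the digits low-to-high: 2608 = 8 + 5·13^1 + 2·13^2 + 1·13^3. Digit sequence: (8, 5, 2, 1).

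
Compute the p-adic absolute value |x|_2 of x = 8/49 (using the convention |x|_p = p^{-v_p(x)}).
|8/49|_2 = 1/8

Step 1 — compute v_2(x) by factoring powers of 2 out of the numerator and denominator: v_2(8/49) = 3. Step 2 — apply |x|_p = p^{-v_p(x)} = 2^{-3} = 1/8.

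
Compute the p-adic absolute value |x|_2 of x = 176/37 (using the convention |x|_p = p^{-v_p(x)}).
|176/37|_2 = 1/16

Step 1 — compute v_2(x) by factoring powers of 2 out of the numerator and denominator: v_2(176/37) = 4. Step 2 — apply |x|_p = p^{-v_p(x)} = 2^{-4} = 1/16.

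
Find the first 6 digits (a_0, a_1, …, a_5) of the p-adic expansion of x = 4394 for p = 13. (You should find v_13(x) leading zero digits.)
(a_0, …, a_5) = (0, 0, 0, 2, 0, 0)

v_13(4394) = 3, so a_0 = ... = a_2 = 0. Factor out: x = 13^3 · u with u = 2 a unit in ℤ_13. Expand u iteratively via a_{v+i} = u_i mod 13, u_{i+1} = (u_i − a_{v+i})/13:
  u_0 = 2;  a_3 = 2;  u_1 = (u_0 − 2)/13 = 0
  u_1 = 0;  a_4 = 0;  u_2 = (u_1 − 0)/13 = 0
  u_2 = 0;  a_5 = 0;  u_3 = (u_2 − 0)/13 = 0
Digits: (0, 0, 0, 2, 0, 0).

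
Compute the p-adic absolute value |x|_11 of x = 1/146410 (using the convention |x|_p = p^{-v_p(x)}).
|1/146410|_11 = 14641

Step 1 — compute v_11(x) by factoring powers of 11 out of the numerator and denominator: v_11(1/146410) = -4. Step 2 — apply |x|_p = p^{-v_p(x)} = 11^{4} = 14641.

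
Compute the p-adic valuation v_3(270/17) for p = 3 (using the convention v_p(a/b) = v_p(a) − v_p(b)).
v_3(270/17) = 3

Factor powers of 3 from the numerator and denominator of the reduced fraction: 270 = 3^3 · 10 and 17 = 3^0 · 17. Apply v_p(a/b) = v_p(a) − v_p(b): v_3(270/17) = 3 − 0 = 3.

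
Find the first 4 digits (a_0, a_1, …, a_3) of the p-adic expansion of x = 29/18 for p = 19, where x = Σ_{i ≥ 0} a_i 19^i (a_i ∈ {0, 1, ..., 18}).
(a_0, …, a_3) = (9, 7, 7, 7)

v_19(29/18) = 0 (numerator and denominator both coprime to 19), so x ∈ ℤ_19^×. Compute digits iteratively via a_i = x_i mod 19, x_{i+1} = (x_i − a_i)/19, with x_0 = x:
  x_0 = 29/18;  a_0 = 9;  x_1 = (x_0 − 9)/19 = -7/18
  x_1 = -7/18;  a_1 = 7;  x_2 = (x_1 − 7)/19 = -7/18
  x_2 = -7/18;  a_2 = 7;  x_3 = (x_2 − 7)/19 = -7/18
  x_3 = -7/18;  a_3 = 7;  x_4 = (x_3 − 7)/19 = -7/18
Digits: (9, 7, 7, 7).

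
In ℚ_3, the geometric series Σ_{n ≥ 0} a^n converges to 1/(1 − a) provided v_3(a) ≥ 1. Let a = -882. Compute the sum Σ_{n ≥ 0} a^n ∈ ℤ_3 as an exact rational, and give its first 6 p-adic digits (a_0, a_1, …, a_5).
Σ a^n = 1/(1 − a) = 1/883;  first 6 digits = (1, 0, 1, 0, 2, 2)

v_3(a) = 2 ≥ 1, so the series converges in ℤ_3 to 1/(1 − a) = 1/(1 − (-882)) = 1/883. Expand this rational in ℤ_3: compute digits iteratively via d_i = x_i mod 3, x_{i+1} = (x_i − d_i)/3. The first 6 digits are (1, 0, 1, 0, 2, 2).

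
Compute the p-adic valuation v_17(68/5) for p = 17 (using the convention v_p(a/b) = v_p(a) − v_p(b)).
v_17(68/5) = 1

Factor powers of 17 from the numerator and denominator of the reduced fraction: 68 = 17^1 · 4 and 5 = 17^0 · 5. Apply v_p(a/b) = v_p(a) − v_p(b): v_17(68/5) = 1 − 0 = 1.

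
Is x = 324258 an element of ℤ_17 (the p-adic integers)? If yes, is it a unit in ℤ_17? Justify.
x ∈ ℤ_17 but not a unit; v_17(x) = 3 > 0

ℤ_17 = {x ∈ ℚ_17 : v_17(x) ≥ 0} and ℤ_17^× = {x ∈ ℤ_17 : v_17(x) = 0}. Here v_17(324258) = v_17(num) − v_17(den) = 3; compare against these criteria.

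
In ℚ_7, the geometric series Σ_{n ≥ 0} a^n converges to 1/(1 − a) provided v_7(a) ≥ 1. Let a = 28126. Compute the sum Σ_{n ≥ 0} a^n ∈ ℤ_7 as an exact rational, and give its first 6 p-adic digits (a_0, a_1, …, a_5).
Σ a^n = 1/(1 − a) = -1/28125;  first 6 digits = (1, 0, 0, 5, 4, 1)

v_7(a) = 3 ≥ 1, so the series converges in ℤ_7 to 1/(1 − a) = 1/(1 − 28126) = -1/28125. Expand this rational in ℤ_7: compute digits iteratively via d_i = x_i mod 7, x_{i+1} = (x_i − d_i)/7. The first 6 digits are (1, 0, 0, 5, 4, 1).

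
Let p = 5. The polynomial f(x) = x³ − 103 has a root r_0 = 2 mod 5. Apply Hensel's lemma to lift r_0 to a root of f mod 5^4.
r_3 = 137 (mod 625)

Hensel: r_{i+1} = r_i − f(r_i)/f′(r_i) mod 5^{i+2}, where f′(x) = 3x². Iterate:
  r_0 = 2 (mod 5)
  r_1 = 12 (mod 25)
  r_2 = 12 (mod 125)
  r_3 = 137 (mod 625)
Final: r = 137 with f(r) ≡ 0 mod 5^4.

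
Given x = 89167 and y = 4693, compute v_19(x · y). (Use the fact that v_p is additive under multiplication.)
v_19(418460731) = 5

v_p(x) = 3 (factor: 89167 = 19^3 · 13); v_p(y) = 2 (factor: 4693 = 19^2 · 13). Additivity: v_p(xy) = v_p(x) + v_p(y) = 3 + 2 = 5. (Direct check: xy = 418460731 = 19^5 · (169).)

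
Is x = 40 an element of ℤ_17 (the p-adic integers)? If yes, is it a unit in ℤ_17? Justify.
x ∈ ℤ_17^× (unit); v_17(x) = 0

ℤ_17 = {x ∈ ℚ_17 : v_17(x) ≥ 0} and ℤ_17^× = {x ∈ ℤ_17 : v_17(x) = 0}. Here v_17(40) = v_17(num) − v_17(den) = 0; compare against these criteria.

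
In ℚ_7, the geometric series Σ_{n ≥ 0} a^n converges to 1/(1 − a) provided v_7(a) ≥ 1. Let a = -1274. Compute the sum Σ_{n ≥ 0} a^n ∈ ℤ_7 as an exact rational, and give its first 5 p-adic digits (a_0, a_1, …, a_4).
Σ a^n = 1/(1 − a) = 1/1275;  first 5 digits = (1, 0, 2, 3, 3)

v_7(a) = 2 ≥ 1, so the series converges in ℤ_7 to 1/(1 − a) = 1/(1 − (-1274)) = 1/1275. Expand this rational in ℤ_7: compute digits iteratively via d_i = x_i mod 7, x_{i+1} = (x_i − d_i)/7. The first 5 digits are (1, 0, 2, 3, 3).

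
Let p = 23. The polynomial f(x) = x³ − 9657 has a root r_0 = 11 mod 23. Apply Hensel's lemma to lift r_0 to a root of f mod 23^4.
r_3 = 37915 (mod 279841)

Hensel: r_{i+1} = r_i − f(r_i)/f′(r_i) mod 23^{i+2}, where f′(x) = 3x². Iterate:
  r_0 = 11 (mod 23)
  r_1 = 356 (mod 529)
  r_2 = 1414 (mod 12167)
  r_3 = 37915 (mod 279841)
Final: r = 37915 with f(r) ≡ 0 mod 23^4.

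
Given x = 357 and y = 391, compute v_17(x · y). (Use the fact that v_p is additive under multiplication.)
v_17(139587) = 2

v_p(x) = 1 (factor: 357 = 17^1 · 21); v_p(y) = 1 (factor: 391 = 17^1 · 23). Additivity: v_p(xy) = v_p(x) + v_p(y) = 1 + 1 = 2. (Direct check: xy = 139587 = 17^2 · (483).)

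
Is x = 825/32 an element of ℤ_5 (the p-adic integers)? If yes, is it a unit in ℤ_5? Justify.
x ∈ ℤ_5 but not a unit; v_5(x) = 2 > 0

ℤ_5 = {x ∈ ℚ_5 : v_5(x) ≥ 0} and ℤ_5^× = {x ∈ ℤ_5 : v_5(x) = 0}. Here v_5(825/32) = v_5(num) − v_5(den) = 2; compare against these criteria.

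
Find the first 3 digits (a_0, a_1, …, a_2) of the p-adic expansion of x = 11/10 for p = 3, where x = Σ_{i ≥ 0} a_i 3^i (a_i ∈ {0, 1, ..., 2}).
(a_0, …, a_2) = (2, 0, 2)

v_3(11/10) = 0 (numerator and denominator both coprime to 3), so x ∈ ℤ_3^×. Compute digits iteratively via a_i = x_i mod 3, x_{i+1} = (x_i − a_i)/3, with x_0 = x:
  x_0 = 11/10;  a_0 = 2;  x_1 = (x_0 − 2)/3 = -3/10
  x_1 = -3/10;  a_1 = 0;  x_2 = (x_1 − 0)/3 = -1/10
  x_2 = -1/10;  a_2 = 2;  x_3 = (x_2 − 2)/3 = -7/10
Digits: (2, 0, 2).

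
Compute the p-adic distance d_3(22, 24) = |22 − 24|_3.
d_3(22, 24) = 1

Step 1 — x − y = 22 − 24 = -2. Step 2 — v_3(-2) = 0 (factor: -2 = −(3^0 · 2); the sign does not affect v_p). Step 3 — |x − y|_3 = 3^{0} = 1.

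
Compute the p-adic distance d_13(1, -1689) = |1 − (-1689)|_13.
d_13(1, -1689) = 1/169

Step 1 — x − y = 1 − (-1689) = 1690. Step 2 — v_13(1690) = 2 (factor: 1690 = (13^2 · 10); the sign does not affect v_p). Step 3 — |x − y|_13 = 13^{-2} = 1/169.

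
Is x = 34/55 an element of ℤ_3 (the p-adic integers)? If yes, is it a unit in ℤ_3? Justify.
x ∈ ℤ_3^× (unit); v_3(x) = 0

ℤ_3 = {x ∈ ℚ_3 : v_3(x) ≥ 0} and ℤ_3^× = {x ∈ ℤ_3 : v_3(x) = 0}. Here v_3(34/55) = v_3(num) − v_3(den) = 0; compare against these criteria.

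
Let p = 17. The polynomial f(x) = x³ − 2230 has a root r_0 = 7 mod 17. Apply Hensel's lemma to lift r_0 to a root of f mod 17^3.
r_2 = 704 (mod 4913)

Hensel: r_{i+1} = r_i − f(r_i)/f′(r_i) mod 17^{i+2}, where f′(x) = 3x². Iterate:
  r_0 = 7 (mod 17)
  r_1 = 126 (mod 289)
  r_2 = 704 (mod 4913)
Final: r = 704 with f(r) ≡ 0 mod 17^3.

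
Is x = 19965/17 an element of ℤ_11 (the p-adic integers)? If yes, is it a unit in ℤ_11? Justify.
x ∈ ℤ_11 but not a unit; v_11(x) = 3 > 0

ℤ_11 = {x ∈ ℚ_11 : v_11(x) ≥ 0} and ℤ_11^× = {x ∈ ℤ_11 : v_11(x) = 0}. Here v_11(19965/17) = v_11(num) − v_11(den) = 3; compare against these criteria.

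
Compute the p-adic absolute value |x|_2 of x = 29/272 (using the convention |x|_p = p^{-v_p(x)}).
|29/272|_2 = 16

Step 1 — compute v_2(x) by factoring powers of 2 out of the numerator and denominator: v_2(29/272) = -4. Step 2 — apply |x|_p = p^{-v_p(x)} = 2^{4} = 16.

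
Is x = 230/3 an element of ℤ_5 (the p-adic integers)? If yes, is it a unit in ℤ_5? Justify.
x ∈ ℤ_5 but not a unit; v_5(x) = 1 > 0

ℤ_5 = {x ∈ ℚ_5 : v_5(x) ≥ 0} and ℤ_5^× = {x ∈ ℤ_5 : v_5(x) = 0}. Here v_5(230/3) = v_5(num) − v_5(den) = 1; compare against these criteria.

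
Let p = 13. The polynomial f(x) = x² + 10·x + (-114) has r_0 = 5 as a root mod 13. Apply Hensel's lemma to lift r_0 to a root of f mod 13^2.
r_1 = 83 (mod 169)

Hensel: r_{i+1} = r_i − f(r_i)·(f′(r_i))^{-1} mod 13^{i+2}, f′(x) = 2x + 10. Iterate:
  r_0 = 5 (mod 13)
  r_1 = 83 (mod 169)
Final: r = 83 satisfies f(r) ≡ 0 mod 13^2.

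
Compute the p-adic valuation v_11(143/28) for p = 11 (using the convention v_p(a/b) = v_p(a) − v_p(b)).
v_11(143/28) = 1

Factor powers of 11 from the numerator and denominator of the reduced fraction: 143 = 11^1 · 13 and 28 = 11^0 · 28. Apply v_p(a/b) = v_p(a) − v_p(b): v_11(143/28) = 1 − 0 = 1.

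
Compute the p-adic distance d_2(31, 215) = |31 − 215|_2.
d_2(31, 215) = 1/8

Step 1 — x − y = 31 − 215 = -184. Step 2 — v_2(-184) = 3 (factor: -184 = −(2^3 · 23); the sign does not affect v_p). Step 3 — |x − y|_2 = 2^{-3} = 1/8.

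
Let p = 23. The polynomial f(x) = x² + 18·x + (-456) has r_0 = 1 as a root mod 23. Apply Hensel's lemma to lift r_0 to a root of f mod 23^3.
r_2 = 7614 (mod 12167)

Hensel: r_{i+1} = r_i − f(r_i)·(f′(r_i))^{-1} mod 23^{i+2}, f′(x) = 2x + 18. Iterate:
  r_0 = 1 (mod 23)
  r_1 = 208 (mod 529)
  r_2 = 7614 (mod 12167)
Final: r = 7614 satisfies f(r) ≡ 0 mod 23^3.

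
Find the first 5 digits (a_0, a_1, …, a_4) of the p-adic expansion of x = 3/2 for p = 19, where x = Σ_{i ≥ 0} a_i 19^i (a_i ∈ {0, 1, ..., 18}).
(a_0, …, a_4) = (11, 9, 9, 9, 9)

v_19(3/2) = 0 (numerator and denominator both coprime to 19), so x ∈ ℤ_19^×. Compute digits iteratively via a_i = x_i mod 19, x_{i+1} = (x_i − a_i)/19, with x_0 = x:
  x_0 = 3/2;  a_0 = 11;  x_1 = (x_0 − 11)/19 = -1/2
  x_1 = -1/2;  a_1 = 9;  x_2 = (x_1 − 9)/19 = -1/2
  x_2 = -1/2;  a_2 = 9;  x_3 = (x_2 − 9)/19 = -1/2
  x_3 = -1/2;  a_3 = 9;  x_4 = (x_3 − 9)/19 = -1/2
  x_4 = -1/2;  a_4 = 9;  x_5 = (x_4 − 9)/19 = -1/2
Digits: (11, 9, 9, 9, 9).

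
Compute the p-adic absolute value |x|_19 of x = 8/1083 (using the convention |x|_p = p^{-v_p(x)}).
|8/1083|_19 = 361

Step 1 — compute v_19(x) by factoring powers of 19 out of the numerator and denominator: v_19(8/1083) = -2. Step 2 — apply |x|_p = p^{-v_p(x)} = 19^{2} = 361.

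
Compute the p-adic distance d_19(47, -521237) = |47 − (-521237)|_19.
d_19(47, -521237) = 1/130321

Step 1 — x − y = 47 − (-521237) = 521284. Step 2 — v_19(521284) = 4 (factor: 521284 = (19^4 · 4); the sign does not affect v_p). Step 3 — |x − y|_19 = 19^{-4} = 1/130321.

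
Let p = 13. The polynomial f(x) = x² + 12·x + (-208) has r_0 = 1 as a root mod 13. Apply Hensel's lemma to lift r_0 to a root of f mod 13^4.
r_3 = 25546 (mod 28561)

Hensel: r_{i+1} = r_i − f(r_i)·(f′(r_i))^{-1} mod 13^{i+2}, f′(x) = 2x + 12. Iterate:
  r_0 = 1 (mod 13)
  r_1 = 27 (mod 169)
  r_2 = 1379 (mod 2197)
  r_3 = 25546 (mod 28561)
Final: r = 25546 satisfies f(r) ≡ 0 mod 13^4.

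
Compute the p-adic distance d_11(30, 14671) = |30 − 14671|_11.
d_11(30, 14671) = 1/14641

Step 1 — x − y = 30 − 14671 = -14641. Step 2 — v_11(-14641) = 4 (factor: -14641 = −(11^4 · 1); the sign does not affect v_p). Step 3 — |x − y|_11 = 11^{-4} = 1/14641.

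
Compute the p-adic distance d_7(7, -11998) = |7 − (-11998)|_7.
d_7(7, -11998) = 1/2401

Step 1 — x − y = 7 − (-11998) = 12005. Step 2 — v_7(12005) = 4 (factor: 12005 = (7^4 · 5); the sign does not affect v_p). Step 3 — |x − y|_7 = 7^{-4} = 1/2401.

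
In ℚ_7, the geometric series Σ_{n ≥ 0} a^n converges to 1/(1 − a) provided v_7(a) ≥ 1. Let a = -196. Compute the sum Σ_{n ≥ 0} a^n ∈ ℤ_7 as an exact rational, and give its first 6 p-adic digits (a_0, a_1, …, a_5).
Σ a^n = 1/(1 − a) = 1/197;  first 6 digits = (1, 0, 3, 6, 1, 2)

v_7(a) = 2 ≥ 1, so the series converges in ℤ_7 to 1/(1 − a) = 1/(1 − (-196)) = 1/197. Expand this rational in ℤ_7: compute digits iteratively via d_i = x_i mod 7, x_{i+1} = (x_i − d_i)/7. The first 6 digits are (1, 0, 3, 6, 1, 2).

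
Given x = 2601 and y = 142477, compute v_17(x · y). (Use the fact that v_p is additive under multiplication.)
v_17(370582677) = 5

v_p(x) = 2 (factor: 2601 = 17^2 · 9); v_p(y) = 3 (factor: 142477 = 17^3 · 29). Additivity: v_p(xy) = v_p(x) + v_p(y) = 2 + 3 = 5. (Direct check: xy = 370582677 = 17^5 · (261).)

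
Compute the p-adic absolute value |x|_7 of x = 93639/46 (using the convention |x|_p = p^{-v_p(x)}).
|93639/46|_7 = 1/2401

Step 1 — compute v_7(x) by factoring powers of 7 out of the numerator and denominator: v_7(93639/46) = 4. Step 2 — apply |x|_p = p^{-v_p(x)} = 7^{-4} = 1/2401.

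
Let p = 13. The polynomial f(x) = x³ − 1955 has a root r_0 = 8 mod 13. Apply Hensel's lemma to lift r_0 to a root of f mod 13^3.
r_2 = 34 (mod 2197)

Hensel: r_{i+1} = r_i − f(r_i)/f′(r_i) mod 13^{i+2}, where f′(x) = 3x². Iterate:
  r_0 = 8 (mod 13)
  r_1 = 34 (mod 169)
  r_2 = 34 (mod 2197)
Final: r = 34 with f(r) ≡ 0 mod 13^3.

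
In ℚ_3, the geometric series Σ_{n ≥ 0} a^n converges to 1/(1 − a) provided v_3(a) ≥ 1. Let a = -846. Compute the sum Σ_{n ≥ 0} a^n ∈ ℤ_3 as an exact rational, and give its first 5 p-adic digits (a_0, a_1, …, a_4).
Σ a^n = 1/(1 − a) = 1/847;  first 5 digits = (1, 0, 2, 1, 2)

v_3(a) = 2 ≥ 1, so the series converges in ℤ_3 to 1/(1 − a) = 1/(1 − (-846)) = 1/847. Expand this rational in ℤ_3: compute digits iteratively via d_i = x_i mod 3, x_{i+1} = (x_i − d_i)/3. The first 5 digits are (1, 0, 2, 1, 2).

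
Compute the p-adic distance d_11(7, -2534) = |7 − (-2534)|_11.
d_11(7, -2534) = 1/121

Step 1 — x − y = 7 − (-2534) = 2541. Step 2 — v_11(2541) = 2 (factor: 2541 = (11^2 · 21); the sign does not affect v_p). Step 3 — |x − y|_11 = 11^{-2} = 1/121.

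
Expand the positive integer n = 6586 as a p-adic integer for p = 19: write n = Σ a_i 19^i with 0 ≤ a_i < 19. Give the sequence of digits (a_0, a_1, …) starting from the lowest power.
(a_0, a_1, …) = (12, 4, 18)

Repeated division by 19 gives the digits low-to-high: 6586 = 12 + 4·19^1 + 18·19^2. Digit sequence: (12, 4, 18).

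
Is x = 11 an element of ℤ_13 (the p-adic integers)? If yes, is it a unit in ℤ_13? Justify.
x ∈ ℤ_13^× (unit); v_13(x) = 0

ℤ_13 = {x ∈ ℚ_13 : v_13(x) ≥ 0} and ℤ_13^× = {x ∈ ℤ_13 : v_13(x) = 0}. Here v_13(11) = v_13(num) − v_13(den) = 0; compare against these criteria.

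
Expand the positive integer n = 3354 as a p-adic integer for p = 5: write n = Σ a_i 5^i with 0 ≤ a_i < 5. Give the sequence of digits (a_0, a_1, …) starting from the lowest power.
(a_0, a_1, …) = (4, 0, 4, 1, 0, 1)

Repeated division by 5 gives the digits low-to-high: 3354 = 4 + 4·5^2 + 1·5^3 + 1·5^5. Digit sequence: (4, 0, 4, 1, 0, 1).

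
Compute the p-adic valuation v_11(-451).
v_11(-451) = 1

v_11(n) is the largest exponent k such that 11^k divides n. Factor out: -451 = -11^1 · 41. (Sign doesn't affect v_p.) So v_11(-451) = 1.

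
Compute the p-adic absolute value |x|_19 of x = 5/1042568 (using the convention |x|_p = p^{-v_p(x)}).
|5/1042568|_19 = 130321

Step 1 — compute v_19(x) by factoring powers of 19 out of the numerator and denominator: v_19(5/1042568) = -4. Step 2 — apply |x|_p = p^{-v_p(x)} = 19^{4} = 130321.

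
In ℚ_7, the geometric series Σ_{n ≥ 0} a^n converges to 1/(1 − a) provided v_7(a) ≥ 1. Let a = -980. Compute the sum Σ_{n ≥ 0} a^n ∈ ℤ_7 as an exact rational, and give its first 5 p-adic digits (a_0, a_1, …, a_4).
Σ a^n = 1/(1 − a) = 1/981;  first 5 digits = (1, 0, 1, 4, 0)

v_7(a) = 2 ≥ 1, so the series converges in ℤ_7 to 1/(1 − a) = 1/(1 − (-980)) = 1/981. Expand this rational in ℤ_7: compute digits iteratively via d_i = x_i mod 7, x_{i+1} = (x_i − d_i)/7. The first 5 digits are (1, 0, 1, 4, 0).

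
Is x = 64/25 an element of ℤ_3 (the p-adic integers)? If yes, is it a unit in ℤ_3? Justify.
x ∈ ℤ_3^× (unit); v_3(x) = 0

ℤ_3 = {x ∈ ℚ_3 : v_3(x) ≥ 0} and ℤ_3^× = {x ∈ ℤ_3 : v_3(x) = 0}. Here v_3(64/25) = v_3(num) − v_3(den) = 0; compare against these criteria.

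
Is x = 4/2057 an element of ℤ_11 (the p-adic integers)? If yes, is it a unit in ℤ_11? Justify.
x ∉ ℤ_11 (v_11(x) = -2 < 0)

ℤ_11 = {x ∈ ℚ_11 : v_11(x) ≥ 0} and ℤ_11^× = {x ∈ ℤ_11 : v_11(x) = 0}. Here v_11(4/2057) = v_11(num) − v_11(den) = -2; compare against these criteria.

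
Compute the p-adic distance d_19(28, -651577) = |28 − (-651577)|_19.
d_19(28, -651577) = 1/130321

Step 1 — x − y = 28 − (-651577) = 651605. Step 2 — v_19(651605) = 4 (factor: 651605 = (19^4 · 5); the sign does not affect v_p). Step 3 — |x − y|_19 = 19^{-4} = 1/130321.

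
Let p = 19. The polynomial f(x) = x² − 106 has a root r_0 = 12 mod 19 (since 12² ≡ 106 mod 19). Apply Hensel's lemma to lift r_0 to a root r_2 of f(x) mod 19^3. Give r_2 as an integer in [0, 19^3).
r_2 = 4192 (mod 6859)

Hensel's recurrence: r_{i+1} = r_i − f(r_i)·(f′(r_i))^{-1} mod 19^{i+2}, with f′(x) = 2x. Iterate:
  r_0 = 12 (mod 19)
  r_1 = 221 (mod 361)
  r_2 = 4192 (mod 6859)
Final: r_2 = 4192, and one checks f(r_2) ≡ 0 mod 19^3.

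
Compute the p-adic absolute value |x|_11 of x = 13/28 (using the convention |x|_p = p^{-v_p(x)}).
|13/28|_11 = 1

Step 1 — compute v_11(x) by factoring powers of 11 out of the numerator and denominator: v_11(13/28) = 0. Step 2 — apply |x|_p = p^{-v_p(x)} = 11^{0} = 1.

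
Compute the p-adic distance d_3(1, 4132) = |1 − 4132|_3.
d_3(1, 4132) = 1/243

Step 1 — x − y = 1 − 4132 = -4131. Step 2 — v_3(-4131) = 5 (factor: -4131 = −(3^5 · 17); the sign does not affect v_p). Step 3 — |x − y|_3 = 3^{-5} = 1/243.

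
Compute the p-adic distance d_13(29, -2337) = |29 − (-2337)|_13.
d_13(29, -2337) = 1/169

Step 1 — x − y = 29 − (-2337) = 2366. Step 2 — v_13(2366) = 2 (factor: 2366 = (13^2 · 14); the sign does not affect v_p). Step 3 — |x − y|_13 = 13^{-2} = 1/169.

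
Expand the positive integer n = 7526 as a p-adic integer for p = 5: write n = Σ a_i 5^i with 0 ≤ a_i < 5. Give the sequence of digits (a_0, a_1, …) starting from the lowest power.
(a_0, a_1, …) = (1, 0, 1, 0, 2, 2)

Repeated division by 5 gives the digits low-to-high: 7526 = 1 + 1·5^2 + 2·5^4 + 2·5^5. Digit sequence: (1, 0, 1, 0, 2, 2).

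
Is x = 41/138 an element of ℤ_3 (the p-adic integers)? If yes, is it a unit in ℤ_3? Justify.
x ∉ ℤ_3 (v_3(x) = -1 < 0)

ℤ_3 = {x ∈ ℚ_3 : v_3(x) ≥ 0} and ℤ_3^× = {x ∈ ℤ_3 : v_3(x) = 0}. Here v_3(41/138) = v_3(num) − v_3(den) = -1; compare against these criteria.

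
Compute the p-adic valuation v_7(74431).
v_7(74431) = 4

v_7(n) is the largest exponent k such that 7^k divides n. Factor out: 74431 = 7^4 · 31. (Sign doesn't affect v_p.) So v_7(74431) = 4.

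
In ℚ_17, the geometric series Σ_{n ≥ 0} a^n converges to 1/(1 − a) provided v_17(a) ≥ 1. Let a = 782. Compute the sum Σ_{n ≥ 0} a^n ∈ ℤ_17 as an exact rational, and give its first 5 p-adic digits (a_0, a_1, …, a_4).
Σ a^n = 1/(1 − a) = -1/781;  first 5 digits = (1, 12, 10, 16, 16)

v_17(a) = 1 ≥ 1, so the series converges in ℤ_17 to 1/(1 − a) = 1/(1 − 782) = -1/781. Expand this rational in ℤ_17: compute digits iteratively via d_i = x_i mod 17, x_{i+1} = (x_i − d_i)/17. The first 5 digits are (1, 12, 10, 16, 16).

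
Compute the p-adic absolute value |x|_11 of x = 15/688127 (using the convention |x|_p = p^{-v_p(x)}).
|15/688127|_11 = 14641

Step 1 — compute v_11(x) by factoring powers of 11 out of the numerator and denominator: v_11(15/688127) = -4. Step 2 — apply |x|_p = p^{-v_p(x)} = 11^{4} = 14641.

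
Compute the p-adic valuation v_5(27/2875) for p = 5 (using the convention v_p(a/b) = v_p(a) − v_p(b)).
v_5(27/2875) = -3

Factor powers of 5 from the numerator and denominator of the reduced fraction: 27 = 5^0 · 27 and 2875 = 5^3 · 23. Apply v_p(a/b) = v_p(a) − v_p(b): v_5(27/2875) = 0 − 3 = -3.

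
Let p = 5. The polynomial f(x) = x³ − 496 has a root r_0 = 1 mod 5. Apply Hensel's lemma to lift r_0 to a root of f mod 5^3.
r_2 = 66 (mod 125)

Hensel: r_{i+1} = r_i − f(r_i)/f′(r_i) mod 5^{i+2}, where f′(x) = 3x². Iterate:
  r_0 = 1 (mod 5)
  r_1 = 16 (mod 25)
  r_2 = 66 (mod 125)
Final: r = 66 with f(r) ≡ 0 mod 5^3.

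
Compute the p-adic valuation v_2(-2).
v_2(-2) = 1

v_2(n) is the largest exponent k such that 2^k divides n. Factor out: -2 = -2^1 · 1. (Sign doesn't affect v_p.) So v_2(-2) = 1.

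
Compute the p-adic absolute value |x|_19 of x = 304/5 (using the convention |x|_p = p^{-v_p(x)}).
|304/5|_19 = 1/19

Step 1 — compute v_19(x) by factoring powers of 19 out of the numerator and denominator: v_19(304/5) = 1. Step 2 — apply |x|_p = p^{-v_p(x)} = 19^{-1} = 1/19.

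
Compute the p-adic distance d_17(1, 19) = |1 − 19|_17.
d_17(1, 19) = 1

Step 1 — x − y = 1 − 19 = -18. Step 2 — v_17(-18) = 0 (factor: -18 = −(17^0 · 18); the sign does not affect v_p). Step 3 — |x − y|_17 = 17^{0} = 1.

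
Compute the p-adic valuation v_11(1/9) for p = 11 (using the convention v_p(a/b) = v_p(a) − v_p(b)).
v_11(1/9) = 0

Factor powers of 11 from the numerator and denominator of the reduced fraction: 1 = 11^0 · 1 and 9 = 11^0 · 9. Apply v_p(a/b) = v_p(a) − v_p(b): v_11(1/9) = 0 − 0 = 0.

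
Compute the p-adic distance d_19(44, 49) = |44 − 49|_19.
d_19(44, 49) = 1

Step 1 — x − y = 44 − 49 = -5. Step 2 — v_19(-5) = 0 (factor: -5 = −(19^0 · 5); the sign does not affect v_p). Step 3 — |x − y|_19 = 19^{0} = 1.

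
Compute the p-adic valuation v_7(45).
v_7(45) = 0

v_7(n) is the largest exponent k such that 7^k divides n. Factor out: 45 = 7^0 · 45. (Sign doesn't affect v_p.) So v_7(45) = 0.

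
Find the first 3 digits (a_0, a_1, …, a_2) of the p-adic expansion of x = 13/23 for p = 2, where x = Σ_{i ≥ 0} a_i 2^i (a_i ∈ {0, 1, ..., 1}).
(a_0, …, a_2) = (1, 1, 0)

v_2(13/23) = 0 (numerator and denominator both coprime to 2), so x ∈ ℤ_2^×. Compute digits iteratively via a_i = x_i mod 2, x_{i+1} = (x_i − a_i)/2, with x_0 = x:
  x_0 = 13/23;  a_0 = 1;  x_1 = (x_0 − 1)/2 = -5/23
  x_1 = -5/23;  a_1 = 1;  x_2 = (x_1 − 1)/2 = -14/23
  x_2 = -14/23;  a_2 = 0;  x_3 = (x_2 − 0)/2 = -7/23
Digits: (1, 1, 0).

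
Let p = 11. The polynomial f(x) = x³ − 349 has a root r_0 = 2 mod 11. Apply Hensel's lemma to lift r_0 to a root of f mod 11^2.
r_1 = 101 (mod 121)

Hensel: r_{i+1} = r_i − f(r_i)/f′(r_i) mod 11^{i+2}, where f′(x) = 3x². Iterate:
  r_0 = 2 (mod 11)
  r_1 = 101 (mod 121)
Final: r = 101 with f(r) ≡ 0 mod 11^2.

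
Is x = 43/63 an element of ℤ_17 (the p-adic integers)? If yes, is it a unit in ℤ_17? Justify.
x ∈ ℤ_17^× (unit); v_17(x) = 0

ℤ_17 = {x ∈ ℚ_17 : v_17(x) ≥ 0} and ℤ_17^× = {x ∈ ℤ_17 : v_17(x) = 0}. Here v_17(43/63) = v_17(num) − v_17(den) = 0; compare against these criteria.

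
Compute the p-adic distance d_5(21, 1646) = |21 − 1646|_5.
d_5(21, 1646) = 1/125

Step 1 — x − y = 21 − 1646 = -1625. Step 2 — v_5(-1625) = 3 (factor: -1625 = −(5^3 · 13); the sign does not affect v_p). Step 3 — |x − y|_5 = 5^{-3} = 1/125.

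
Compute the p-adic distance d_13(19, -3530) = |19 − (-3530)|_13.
d_13(19, -3530) = 1/169

Step 1 — x − y = 19 − (-3530) = 3549. Step 2 — v_13(3549) = 2 (factor: 3549 = (13^2 · 21); the sign does not affect v_p). Step 3 — |x − y|_13 = 13^{-2} = 1/169.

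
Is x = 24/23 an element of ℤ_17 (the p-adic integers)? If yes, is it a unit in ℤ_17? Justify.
x ∈ ℤ_17^× (unit); v_17(x) = 0

ℤ_17 = {x ∈ ℚ_17 : v_17(x) ≥ 0} and ℤ_17^× = {x ∈ ℤ_17 : v_17(x) = 0}. Here v_17(24/23) = v_17(num) − v_17(den) = 0; compare against these criteria.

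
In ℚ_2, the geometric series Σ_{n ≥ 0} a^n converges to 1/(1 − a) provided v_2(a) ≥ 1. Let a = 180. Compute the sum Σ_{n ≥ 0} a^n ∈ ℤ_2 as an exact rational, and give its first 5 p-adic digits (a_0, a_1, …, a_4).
Σ a^n = 1/(1 − a) = -1/179;  first 5 digits = (1, 0, 1, 0, 0)

v_2(a) = 2 ≥ 1, so the series converges in ℤ_2 to 1/(1 − a) = 1/(1 − 180) = -1/179. Expand this rational in ℤ_2: compute digits iteratively via d_i = x_i mod 2, x_{i+1} = (x_i − d_i)/2. The first 5 digits are (1, 0, 1, 0, 0).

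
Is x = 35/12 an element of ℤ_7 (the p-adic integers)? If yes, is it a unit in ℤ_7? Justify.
x ∈ ℤ_7 but not a unit; v_7(x) = 1 > 0

ℤ_7 = {x ∈ ℚ_7 : v_7(x) ≥ 0} and ℤ_7^× = {x ∈ ℤ_7 : v_7(x) = 0}. Here v_7(35/12) = v_7(num) − v_7(den) = 1; compare against these criteria.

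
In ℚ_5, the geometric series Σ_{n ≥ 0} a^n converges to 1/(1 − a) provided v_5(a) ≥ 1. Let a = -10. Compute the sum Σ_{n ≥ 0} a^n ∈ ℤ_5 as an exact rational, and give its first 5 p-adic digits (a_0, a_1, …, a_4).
Σ a^n = 1/(1 − a) = 1/11;  first 5 digits = (1, 3, 3, 2, 4)

v_5(a) = 1 ≥ 1, so the series converges in ℤ_5 to 1/(1 − a) = 1/(1 − (-10)) = 1/11. Expand this rational in ℤ_5: compute digits iteratively via d_i = x_i mod 5, x_{i+1} = (x_i − d_i)/5. The first 5 digits are (1, 3, 3, 2, 4).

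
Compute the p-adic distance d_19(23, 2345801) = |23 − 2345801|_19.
d_19(23, 2345801) = 1/130321

Step 1 — x − y = 23 − 2345801 = -2345778. Step 2 — v_19(-2345778) = 4 (factor: -2345778 = −(19^4 · 18); the sign does not affect v_p). Step 3 — |x − y|_19 = 19^{-4} = 1/130321.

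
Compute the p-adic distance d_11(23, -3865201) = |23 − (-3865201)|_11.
d_11(23, -3865201) = 1/161051

Step 1 — x − y = 23 − (-3865201) = 3865224. Step 2 — v_11(3865224) = 5 (factor: 3865224 = (11^5 · 24); the sign does not affect v_p). Step 3 — |x − y|_11 = 11^{-5} = 1/161051.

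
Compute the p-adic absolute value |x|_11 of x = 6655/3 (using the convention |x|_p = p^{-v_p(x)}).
|6655/3|_11 = 1/1331

Step 1 — compute v_11(x) by factoring powers of 11 out of the numerator and denominator: v_11(6655/3) = 3. Step 2 — apply |x|_p = p^{-v_p(x)} = 11^{-3} = 1/1331.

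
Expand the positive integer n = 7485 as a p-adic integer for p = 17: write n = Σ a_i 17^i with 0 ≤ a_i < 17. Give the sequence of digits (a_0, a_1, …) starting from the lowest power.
(a_0, a_1, …) = (5, 15, 8, 1)

Repeated division by 17 gives the digits low-to-high: 7485 = 5 + 15·17^1 + 8·17^2 + 1·17^3. Digit sequence: (5, 15, 8, 1).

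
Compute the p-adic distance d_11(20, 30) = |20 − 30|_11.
d_11(20, 30) = 1

Step 1 — x − y = 20 − 30 = -10. Step 2 — v_11(-10) = 0 (factor: -10 = −(11^0 · 10); the sign does not affect v_p). Step 3 — |x − y|_11 = 11^{0} = 1.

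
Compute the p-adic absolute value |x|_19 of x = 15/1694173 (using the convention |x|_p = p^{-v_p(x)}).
|15/1694173|_19 = 130321

Step 1 — compute v_19(x) by factoring powers of 19 out of the numerator and denominator: v_19(15/1694173) = -4. Step 2 — apply |x|_p = p^{-v_p(x)} = 19^{4} = 130321.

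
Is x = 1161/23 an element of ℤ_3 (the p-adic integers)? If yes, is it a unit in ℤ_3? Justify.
x ∈ ℤ_3 but not a unit; v_3(x) = 3 > 0

ℤ_3 = {x ∈ ℚ_3 : v_3(x) ≥ 0} and ℤ_3^× = {x ∈ ℤ_3 : v_3(x) = 0}. Here v_3(1161/23) = v_3(num) − v_3(den) = 3; compare against these criteria.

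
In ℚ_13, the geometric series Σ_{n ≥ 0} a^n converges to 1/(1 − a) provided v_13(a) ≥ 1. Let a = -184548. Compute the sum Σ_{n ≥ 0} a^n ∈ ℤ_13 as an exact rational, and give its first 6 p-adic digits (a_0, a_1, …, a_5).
Σ a^n = 1/(1 − a) = 1/184549;  first 6 digits = (1, 0, 0, 7, 6, 12)

v_13(a) = 3 ≥ 1, so the series converges in ℤ_13 to 1/(1 − a) = 1/(1 − (-184548)) = 1/184549. Expand this rational in ℤ_13: compute digits iteratively via d_i = x_i mod 13, x_{i+1} = (x_i − d_i)/13. The first 6 digits are (1, 0, 0, 7, 6, 12).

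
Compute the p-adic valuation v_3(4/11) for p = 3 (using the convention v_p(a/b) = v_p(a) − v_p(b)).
v_3(4/11) = 0

Factor powers of 3 from the numerator and denominator of the reduced fraction: 4 = 3^0 · 4 and 11 = 3^0 · 11. Apply v_p(a/b) = v_p(a) − v_p(b): v_3(4/11) = 0 − 0 = 0.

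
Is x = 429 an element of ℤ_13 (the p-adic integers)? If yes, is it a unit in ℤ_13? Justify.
x ∈ ℤ_13 but not a unit; v_13(x) = 1 > 0

ℤ_13 = {x ∈ ℚ_13 : v_13(x) ≥ 0} and ℤ_13^× = {x ∈ ℤ_13 : v_13(x) = 0}. Here v_13(429) = v_13(num) − v_13(den) = 1; compare against these criteria.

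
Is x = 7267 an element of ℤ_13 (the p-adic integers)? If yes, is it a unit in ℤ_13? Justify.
x ∈ ℤ_13 but not a unit; v_13(x) = 2 > 0

ℤ_13 = {x ∈ ℚ_13 : v_13(x) ≥ 0} and ℤ_13^× = {x ∈ ℤ_13 : v_13(x) = 0}. Here v_13(7267) = v_13(num) − v_13(den) = 2; compare against these criteria.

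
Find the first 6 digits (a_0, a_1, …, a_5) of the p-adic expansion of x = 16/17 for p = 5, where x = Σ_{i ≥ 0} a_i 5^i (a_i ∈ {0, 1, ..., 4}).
(a_0, …, a_5) = (3, 4, 0, 1, 3, 2)

v_5(16/17) = 0 (numerator and denominator both coprime to 5), so x ∈ ℤ_5^×. Compute digits iteratively via a_i = x_i mod 5, x_{i+1} = (x_i − a_i)/5, with x_0 = x:
  x_0 = 16/17;  a_0 = 3;  x_1 = (x_0 − 3)/5 = -7/17
  x_1 = -7/17;  a_1 = 4;  x_2 = (x_1 − 4)/5 = -15/17
  x_2 = -15/17;  a_2 = 0;  x_3 = (x_2 − 0)/5 = -3/17
  x_3 = -3/17;  a_3 = 1;  x_4 = (x_3 − 1)/5 = -4/17
  x_4 = -4/17;  a_4 = 3;  x_5 = (x_4 − 3)/5 = -11/17
  x_5 = -11/17;  a_5 = 2;  x_6 = (x_5 − 2)/5 = -9/17
Digits: (3, 4, 0, 1, 3, 2).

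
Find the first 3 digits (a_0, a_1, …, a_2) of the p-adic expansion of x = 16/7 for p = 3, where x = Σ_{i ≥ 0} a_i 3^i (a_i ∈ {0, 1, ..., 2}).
(a_0, …, a_2) = (1, 0, 1)

v_3(16/7) = 0 (numerator and denominator both coprime to 3), so x ∈ ℤ_3^×. Compute digits iteratively via a_i = x_i mod 3, x_{i+1} = (x_i − a_i)/3, with x_0 = x:
  x_0 = 16/7;  a_0 = 1;  x_1 = (x_0 − 1)/3 = 3/7
  x_1 = 3/7;  a_1 = 0;  x_2 = (x_1 − 0)/3 = 1/7
  x_2 = 1/7;  a_2 = 1;  x_3 = (x_2 − 1)/3 = -2/7
Digits: (1, 0, 1).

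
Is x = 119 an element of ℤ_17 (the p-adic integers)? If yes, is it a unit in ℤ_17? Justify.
x ∈ ℤ_17 but not a unit; v_17(x) = 1 > 0

ℤ_17 = {x ∈ ℚ_17 : v_17(x) ≥ 0} and ℤ_17^× = {x ∈ ℤ_17 : v_17(x) = 0}. Here v_17(119) = v_17(num) − v_17(den) = 1; compare against these criteria.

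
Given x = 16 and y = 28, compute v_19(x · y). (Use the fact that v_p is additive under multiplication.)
v_19(448) = 0

v_p(x) = 0 (factor: 16 = 19^0 · 16); v_p(y) = 0 (factor: 28 = 19^0 · 28). Additivity: v_p(xy) = v_p(x) + v_p(y) = 0 + 0 = 0. (Direct check: xy = 448 = 19^0 · (448).)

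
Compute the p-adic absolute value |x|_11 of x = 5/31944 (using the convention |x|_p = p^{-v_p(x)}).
|5/31944|_11 = 1331

Step 1 — compute v_11(x) by factoring powers of 11 out of the numerator and denominator: v_11(5/31944) = -3. Step 2 — apply |x|_p = p^{-v_p(x)} = 11^{3} = 1331.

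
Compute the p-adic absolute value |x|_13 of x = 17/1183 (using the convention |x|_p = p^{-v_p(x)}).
|17/1183|_13 = 169

Step 1 — compute v_13(x) by factoring powers of 13 out of the numerator and denominator: v_13(17/1183) = -2. Step 2 — apply |x|_p = p^{-v_p(x)} = 13^{2} = 169.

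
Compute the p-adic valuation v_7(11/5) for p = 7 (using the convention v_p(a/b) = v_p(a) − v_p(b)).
v_7(11/5) = 0

Factor powers of 7 from the numerator and denominator of the reduced fraction: 11 = 7^0 · 11 and 5 = 7^0 · 5. Apply v_p(a/b) = v_p(a) − v_p(b): v_7(11/5) = 0 − 0 = 0.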